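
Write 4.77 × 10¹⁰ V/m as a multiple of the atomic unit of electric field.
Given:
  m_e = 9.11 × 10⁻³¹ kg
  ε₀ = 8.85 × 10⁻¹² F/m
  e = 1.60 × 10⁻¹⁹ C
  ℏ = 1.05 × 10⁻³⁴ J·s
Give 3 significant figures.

atomic unit of electric field: E_au = E_h/(e a₀) = m_e²e⁵/((4πε₀)³ℏ⁴) = 5.20 × 10¹¹ V/m.
4.77 × 10¹⁰ / 5.20 × 10¹¹ = 0.0916

0.0916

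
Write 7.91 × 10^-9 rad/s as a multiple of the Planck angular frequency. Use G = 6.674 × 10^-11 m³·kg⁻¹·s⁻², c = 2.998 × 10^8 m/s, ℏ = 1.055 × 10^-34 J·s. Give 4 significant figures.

4.265 × 10^-52

Planck angular frequency: ω_P = √(c⁵/(ℏG)) = 1.855 × 10^43 rad/s.
7.91 × 10^-9 / 1.855 × 10^43 = 4.265 × 10^-52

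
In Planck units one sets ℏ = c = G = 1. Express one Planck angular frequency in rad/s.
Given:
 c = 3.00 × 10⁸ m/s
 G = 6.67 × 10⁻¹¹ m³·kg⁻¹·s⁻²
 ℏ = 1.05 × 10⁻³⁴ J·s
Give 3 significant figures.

ω_P = √(c⁵/(ℏG))
  = √(3.47 × 10⁸⁶)
  = 1.86 × 10⁴³ rad/s

1.86 × 10⁴³ rad/s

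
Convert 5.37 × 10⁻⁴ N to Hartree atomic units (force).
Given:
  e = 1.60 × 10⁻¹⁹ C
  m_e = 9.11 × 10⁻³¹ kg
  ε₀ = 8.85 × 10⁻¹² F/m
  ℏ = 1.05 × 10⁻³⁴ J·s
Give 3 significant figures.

6.45 × 10³

atomic unit of force: F_au = E_h/a₀ = m_e²e⁶/((4πε₀)³ℏ⁴) = 8.33 × 10⁻⁸ N.
5.37 × 10⁻⁴ / 8.33 × 10⁻⁸ = 6.45 × 10³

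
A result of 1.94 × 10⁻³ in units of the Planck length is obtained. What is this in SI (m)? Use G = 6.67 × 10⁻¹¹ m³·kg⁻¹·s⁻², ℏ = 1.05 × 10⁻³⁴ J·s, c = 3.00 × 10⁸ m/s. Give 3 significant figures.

One Planck length: ℓ_P = √(ℏG/c³) = 1.61 × 10⁻³⁵ m.
1.94 × 10⁻³ × 1.61 × 10⁻³⁵ m = 3.12 × 10⁻³⁸ m

3.12 × 10⁻³⁸ m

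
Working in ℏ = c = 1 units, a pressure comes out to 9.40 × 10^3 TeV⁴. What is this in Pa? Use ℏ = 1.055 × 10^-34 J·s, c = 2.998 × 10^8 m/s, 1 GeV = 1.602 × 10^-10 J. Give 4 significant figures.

1.957 × 10^53 Pa

Pressure is [E]/[L]³ = [E]⁴/(ℏc)³.
1 GeV⁴ → 1/(ℏc)³ × (1 GeV in J)⁴ = 2.082 × 10^37 Pa.
Convert the energy scale: 9.40 × 10^3 TeV⁴ = 9.40 × 10^15 GeV⁴.
Result: 9.40 × 10^15 × 2.082 × 10^37 = 1.957 × 10^53 Pa.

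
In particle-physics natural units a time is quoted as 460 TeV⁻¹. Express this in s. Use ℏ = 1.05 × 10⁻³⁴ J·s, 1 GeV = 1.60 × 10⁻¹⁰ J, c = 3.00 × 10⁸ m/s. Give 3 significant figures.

A time is [E]⁻¹ in ℏ=c=1; restore one factor of ℏ.
1 GeV⁻¹ → ℏ × (1 GeV in J)⁻¹ = 6.56 × 10⁻²⁵ s.
Convert the energy scale: 460 TeV⁻¹ = 0.460 GeV⁻¹.
Result: 0.460 × 6.56 × 10⁻²⁵ = 3.02 × 10⁻²⁵ s.

3.02 × 10⁻²⁵ s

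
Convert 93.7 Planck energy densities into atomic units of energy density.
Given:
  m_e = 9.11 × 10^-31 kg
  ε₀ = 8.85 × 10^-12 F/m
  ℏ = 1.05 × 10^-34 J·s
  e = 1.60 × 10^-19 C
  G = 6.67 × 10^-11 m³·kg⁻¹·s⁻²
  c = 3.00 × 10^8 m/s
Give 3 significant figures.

Planck energy density: u_P = c⁷/(ℏG²) = 4.68 × 10^113 J/m³
atomic unit of energy density: u_au = E_h/a₀³ = m_e⁴e¹⁰/((4πε₀)⁵ℏ⁸) = 3.01 × 10^13 J/m³
93.7 × 4.68 × 10^113 / 3.01 × 10^13 = 1.46 × 10^102

1.46 × 10^102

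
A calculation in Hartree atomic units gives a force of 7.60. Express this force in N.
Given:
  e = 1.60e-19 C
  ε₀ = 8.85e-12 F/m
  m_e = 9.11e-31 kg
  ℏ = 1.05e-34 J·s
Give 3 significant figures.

One atomic unit of force: F_au = E_h/a₀ = m_e²e⁶/((4πε₀)³ℏ⁴) = 8.33e-8 N.
7.60 × 8.33e-8 N = 6.33e-7 N

6.33e-7 N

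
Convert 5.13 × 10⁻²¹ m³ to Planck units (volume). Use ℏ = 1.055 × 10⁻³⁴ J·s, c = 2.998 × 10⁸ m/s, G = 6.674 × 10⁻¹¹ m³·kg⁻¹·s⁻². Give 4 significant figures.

Planck volume: V_P = (ℏG/c³)^(3/2) = 4.224 × 10⁻¹⁰⁵ m³.
5.13 × 10⁻²¹ / 4.224 × 10⁻¹⁰⁵ = 1.215 × 10⁸⁴

1.215 × 10⁸⁴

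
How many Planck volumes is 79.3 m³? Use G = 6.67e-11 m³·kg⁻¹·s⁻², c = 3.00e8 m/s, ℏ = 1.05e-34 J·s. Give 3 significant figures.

Planck volume: V_P = (ℏG/c³)^(3/2) = 4.18e-105 m³.
79.3 / 4.18e-105 = 1.90e106

1.90e106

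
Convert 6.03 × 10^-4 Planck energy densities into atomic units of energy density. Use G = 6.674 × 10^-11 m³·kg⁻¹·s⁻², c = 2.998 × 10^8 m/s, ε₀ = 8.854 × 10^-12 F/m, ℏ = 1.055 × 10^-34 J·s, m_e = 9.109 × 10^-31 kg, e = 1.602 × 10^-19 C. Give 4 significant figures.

9.536 × 10^96

Planck energy density: u_P = c⁷/(ℏG²) = 4.632 × 10^113 J/m³
atomic unit of energy density: u_au = E_h/a₀³ = m_e⁴e¹⁰/((4πε₀)⁵ℏ⁸) = 2.929 × 10^13 J/m³
6.03 × 10^-4 × 4.632 × 10^113 / 2.929 × 10^13 = 9.536 × 10^96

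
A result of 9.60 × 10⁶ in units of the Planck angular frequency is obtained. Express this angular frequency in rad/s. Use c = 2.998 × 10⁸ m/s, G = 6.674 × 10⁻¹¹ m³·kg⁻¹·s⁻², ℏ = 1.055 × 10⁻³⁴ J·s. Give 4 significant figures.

1.780 × 10⁵⁰ rad/s

One Planck angular frequency: ω_P = √(c⁵/(ℏG)) = 1.855 × 10⁴³ rad/s.
9.60 × 10⁶ × 1.855 × 10⁴³ rad/s = 1.780 × 10⁵⁰ rad/s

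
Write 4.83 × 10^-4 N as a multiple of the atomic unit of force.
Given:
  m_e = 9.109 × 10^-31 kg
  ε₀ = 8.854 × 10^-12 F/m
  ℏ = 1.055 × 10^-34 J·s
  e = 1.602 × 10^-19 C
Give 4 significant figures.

atomic unit of force: F_au = E_h/a₀ = m_e²e⁶/((4πε₀)³ℏ⁴) = 8.220 × 10^-8 N.
4.83 × 10^-4 / 8.220 × 10^-8 = 5.876 × 10^3

5.876 × 10^3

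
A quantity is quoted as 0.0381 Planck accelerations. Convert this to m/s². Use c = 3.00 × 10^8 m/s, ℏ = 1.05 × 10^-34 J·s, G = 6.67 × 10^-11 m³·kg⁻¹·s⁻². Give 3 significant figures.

2.13 × 10^50 m/s²

One Planck acceleration: a_P = √(c⁷/(ℏG)) = 5.59 × 10^51 m/s².
0.0381 × 5.59 × 10^51 m/s² = 2.13 × 10^50 m/s²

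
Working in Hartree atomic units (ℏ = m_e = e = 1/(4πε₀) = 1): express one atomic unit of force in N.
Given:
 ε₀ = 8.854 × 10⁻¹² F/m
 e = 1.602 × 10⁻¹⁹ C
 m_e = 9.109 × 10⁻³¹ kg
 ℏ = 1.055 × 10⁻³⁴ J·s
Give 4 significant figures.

The unique combination of the constants set to 1 with dimensions of force is F_au = E_h/a₀ = m_e²e⁶/((4πε₀)³ℏ⁴).
E_h = 4.354 × 10⁻¹⁸ J
a₀ = 5.297 × 10⁻¹¹ m
E_h/a₀ = 8.220 × 10⁻⁸ N

8.220 × 10⁻⁸ N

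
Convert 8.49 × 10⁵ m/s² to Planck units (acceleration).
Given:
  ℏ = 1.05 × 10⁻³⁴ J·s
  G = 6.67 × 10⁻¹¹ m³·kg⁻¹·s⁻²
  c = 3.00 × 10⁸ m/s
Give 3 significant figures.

Planck acceleration: a_P = √(c⁷/(ℏG)) = 5.59 × 10⁵¹ m/s².
8.49 × 10⁵ / 5.59 × 10⁵¹ = 1.52 × 10⁻⁴⁶

1.52 × 10⁻⁴⁶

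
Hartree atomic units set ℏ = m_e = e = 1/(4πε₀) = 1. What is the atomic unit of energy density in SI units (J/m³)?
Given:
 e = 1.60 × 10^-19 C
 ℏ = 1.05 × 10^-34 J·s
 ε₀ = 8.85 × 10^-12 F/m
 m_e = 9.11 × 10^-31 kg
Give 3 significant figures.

3.01 × 10^13 J/m³

From ℏ = m_e = e = 1/(4πε₀) = 1 the energy density scale is u_au = E_h/a₀³ = m_e⁴e¹⁰/((4πε₀)⁵ℏ⁸).
E_h = 4.38 × 10^-18 J
a₀ = 5.26 × 10^-11 m
E_h/a₀³ = 3.01 × 10^13 J/m³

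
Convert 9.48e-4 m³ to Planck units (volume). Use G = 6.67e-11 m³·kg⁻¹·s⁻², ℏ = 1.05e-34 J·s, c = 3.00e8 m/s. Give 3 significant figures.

Planck volume: V_P = (ℏG/c³)^(3/2) = 4.18e-105 m³.
9.48e-4 / 4.18e-105 = 2.27e101

2.27e101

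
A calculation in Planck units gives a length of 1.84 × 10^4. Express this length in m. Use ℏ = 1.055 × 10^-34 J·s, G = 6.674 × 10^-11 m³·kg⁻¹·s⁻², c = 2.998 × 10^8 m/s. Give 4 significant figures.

2.974 × 10^-31 m

One Planck length: ℓ_P = √(ℏG/c³) = 1.616 × 10^-35 m.
1.84 × 10^4 × 1.616 × 10^-35 m = 2.974 × 10^-31 m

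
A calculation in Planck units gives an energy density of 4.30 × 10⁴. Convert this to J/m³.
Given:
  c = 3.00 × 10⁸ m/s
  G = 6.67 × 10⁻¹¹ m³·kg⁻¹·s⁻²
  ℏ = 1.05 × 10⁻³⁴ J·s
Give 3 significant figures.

2.01 × 10¹¹⁸ J/m³

One Planck energy density: u_P = c⁷/(ℏG²) = 4.68 × 10¹¹³ J/m³.
4.30 × 10⁴ × 4.68 × 10¹¹³ J/m³ = 2.01 × 10¹¹⁸ J/m³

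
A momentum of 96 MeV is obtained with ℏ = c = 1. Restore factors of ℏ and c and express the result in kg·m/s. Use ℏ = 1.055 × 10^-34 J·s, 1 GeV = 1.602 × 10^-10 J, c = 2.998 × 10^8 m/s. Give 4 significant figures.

Momentum is [E]/c; divide by c.
1 GeV → 1/c × (1 GeV in J) = 5.344 × 10^-19 kg·m/s.
Convert the energy scale: 96 MeV = 0.0960 GeV.
Result: 0.0960 × 5.344 × 10^-19 = 5.130 × 10^-20 kg·m/s.

5.130 × 10^-20 kg·m/s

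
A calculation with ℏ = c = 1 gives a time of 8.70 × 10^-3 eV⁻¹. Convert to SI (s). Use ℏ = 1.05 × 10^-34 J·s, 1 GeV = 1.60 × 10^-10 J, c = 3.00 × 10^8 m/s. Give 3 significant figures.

5.71 × 10^-18 s

A time is [E]⁻¹ in ℏ=c=1; restore one factor of ℏ.
1 GeV⁻¹ → ℏ × (1 GeV in J)⁻¹ = 6.56 × 10^-25 s.
Convert the energy scale: 8.70 × 10^-3 eV⁻¹ = 8.70 × 10^6 GeV⁻¹.
Result: 8.70 × 10^6 × 6.56 × 10^-25 = 5.71 × 10^-18 s.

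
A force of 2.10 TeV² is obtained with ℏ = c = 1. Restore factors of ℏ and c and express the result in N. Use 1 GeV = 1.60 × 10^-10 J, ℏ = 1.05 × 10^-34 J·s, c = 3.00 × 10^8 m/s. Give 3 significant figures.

1.71 × 10^12 N

Force is [E]/[L] = [E]²/(ℏc); restore (ℏc)⁻¹.
1 GeV² → 1/(ℏc) × (1 GeV in J)² = 8.13 × 10^5 N.
Convert the energy scale: 2.10 TeV² = 2.10 × 10^6 GeV².
Result: 2.10 × 10^6 × 8.13 × 10^5 = 1.71 × 10^12 N.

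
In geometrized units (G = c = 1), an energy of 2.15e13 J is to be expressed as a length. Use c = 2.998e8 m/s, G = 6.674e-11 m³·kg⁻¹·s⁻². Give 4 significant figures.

Energy → length via G/c⁴.
2.15e13 J × (G/c⁴) = 1.776e-31 m

1.776e-31 m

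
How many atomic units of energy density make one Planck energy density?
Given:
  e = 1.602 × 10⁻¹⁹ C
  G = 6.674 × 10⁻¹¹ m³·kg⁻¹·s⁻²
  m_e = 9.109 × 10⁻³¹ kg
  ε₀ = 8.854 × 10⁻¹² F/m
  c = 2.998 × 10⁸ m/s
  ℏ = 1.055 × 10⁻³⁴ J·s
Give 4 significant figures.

1.581 × 10¹⁰⁰

Planck energy density: u_P = c⁷/(ℏG²) = 4.632 × 10¹¹³ J/m³
atomic unit of energy density: u_au = E_h/a₀³ = m_e⁴e¹⁰/((4πε₀)⁵ℏ⁸) = 2.929 × 10¹³ J/m³
ratio = 4.632 × 10¹¹³ / 2.929 × 10¹³ = 1.581 × 10¹⁰⁰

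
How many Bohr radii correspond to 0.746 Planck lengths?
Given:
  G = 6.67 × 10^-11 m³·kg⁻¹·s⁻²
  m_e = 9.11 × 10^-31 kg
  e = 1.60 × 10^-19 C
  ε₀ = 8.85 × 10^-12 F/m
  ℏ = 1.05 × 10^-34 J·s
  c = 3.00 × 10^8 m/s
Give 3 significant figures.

2.29 × 10^-25

Planck length: ℓ_P = √(ℏG/c³) = 1.61 × 10^-35 m
Bohr radius: a₀ = 4πε₀ℏ²/(m_e e²) = 5.26 × 10^-11 m
0.746 × 1.61 × 10^-35 / 5.26 × 10^-11 = 2.29 × 10^-25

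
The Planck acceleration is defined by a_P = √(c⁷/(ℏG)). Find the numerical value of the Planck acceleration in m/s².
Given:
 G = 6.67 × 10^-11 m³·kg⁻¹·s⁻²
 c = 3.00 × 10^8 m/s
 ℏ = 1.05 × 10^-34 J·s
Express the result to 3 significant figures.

5.59 × 10^51 m/s²

a_P = √(c⁷/(ℏG))
  = √(3.12 × 10^103)
  = 5.59 × 10^51 m/s²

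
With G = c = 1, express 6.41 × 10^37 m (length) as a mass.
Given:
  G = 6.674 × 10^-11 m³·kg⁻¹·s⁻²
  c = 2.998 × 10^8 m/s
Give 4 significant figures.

8.632 × 10^64 kg

Length → mass via c²/G.
6.41 × 10^37 m × (c²/G) = 8.632 × 10^64 kg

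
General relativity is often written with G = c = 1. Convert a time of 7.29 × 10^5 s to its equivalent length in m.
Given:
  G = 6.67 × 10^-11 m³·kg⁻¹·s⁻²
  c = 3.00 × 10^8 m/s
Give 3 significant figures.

2.19 × 10^14 m

Time → length via c.
7.29 × 10^5 s × (c) = 2.19 × 10^14 m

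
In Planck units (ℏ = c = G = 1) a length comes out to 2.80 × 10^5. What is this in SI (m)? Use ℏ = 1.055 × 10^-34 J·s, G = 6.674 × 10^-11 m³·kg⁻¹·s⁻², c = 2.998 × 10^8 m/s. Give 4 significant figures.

One Planck length: ℓ_P = √(ℏG/c³) = 1.616 × 10^-35 m.
2.80 × 10^5 × 1.616 × 10^-35 m = 4.526 × 10^-30 m

4.526 × 10^-30 m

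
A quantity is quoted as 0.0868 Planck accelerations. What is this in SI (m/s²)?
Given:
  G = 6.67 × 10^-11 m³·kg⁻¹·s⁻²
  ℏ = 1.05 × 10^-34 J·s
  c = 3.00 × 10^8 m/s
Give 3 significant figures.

One Planck acceleration: a_P = √(c⁷/(ℏG)) = 5.59 × 10^51 m/s².
0.0868 × 5.59 × 10^51 m/s² = 4.85 × 10^50 m/s²

4.85 × 10^50 m/s²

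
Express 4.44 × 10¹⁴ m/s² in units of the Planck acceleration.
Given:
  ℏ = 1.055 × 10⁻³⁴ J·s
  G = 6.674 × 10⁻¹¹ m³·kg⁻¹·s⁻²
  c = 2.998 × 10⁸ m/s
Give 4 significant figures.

Planck acceleration: a_P = √(c⁷/(ℏG)) = 5.560 × 10⁵¹ m/s².
4.44 × 10¹⁴ / 5.560 × 10⁵¹ = 7.985 × 10⁻³⁸

7.985 × 10⁻³⁸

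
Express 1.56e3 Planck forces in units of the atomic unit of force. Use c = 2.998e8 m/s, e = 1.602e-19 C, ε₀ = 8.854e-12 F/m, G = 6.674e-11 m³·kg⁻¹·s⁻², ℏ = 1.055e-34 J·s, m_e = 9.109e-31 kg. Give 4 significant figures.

2.297e54

Planck force: F_P = c⁴/G = 1.210e44 N
atomic unit of force: F_au = E_h/a₀ = m_e²e⁶/((4πε₀)³ℏ⁴) = 8.220e-8 N
1.56e3 × 1.210e44 / 8.220e-8 = 2.297e54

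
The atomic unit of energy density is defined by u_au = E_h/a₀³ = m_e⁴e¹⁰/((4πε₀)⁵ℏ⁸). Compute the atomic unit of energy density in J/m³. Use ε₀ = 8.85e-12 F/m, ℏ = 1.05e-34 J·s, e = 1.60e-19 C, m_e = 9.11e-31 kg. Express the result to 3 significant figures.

u_au = E_h/a₀³ = m_e⁴e¹⁰/((4πε₀)⁵ℏ⁸)
E_h = 4.38e-18 J
a₀ = 5.26e-11 m
E_h/a₀³ = 3.01e13 J/m³

3.01e13 J/m³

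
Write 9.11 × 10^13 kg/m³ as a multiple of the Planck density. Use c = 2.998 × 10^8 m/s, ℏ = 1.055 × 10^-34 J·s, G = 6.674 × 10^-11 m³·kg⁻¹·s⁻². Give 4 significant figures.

Planck density: ρ_P = c⁵/(ℏG²) = 5.154 × 10^96 kg/m³.
9.11 × 10^13 / 5.154 × 10^96 = 1.768 × 10^-83

1.768 × 10^-83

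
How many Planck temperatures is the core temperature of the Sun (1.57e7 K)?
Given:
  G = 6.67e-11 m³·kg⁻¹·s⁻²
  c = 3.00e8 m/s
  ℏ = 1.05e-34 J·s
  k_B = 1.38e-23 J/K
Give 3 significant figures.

1.11e-25

Planck temperature: T_P = √(ℏc⁵/G) / k_B = 1.42e32 K.
1.57e7 / 1.42e32 = 1.11e-25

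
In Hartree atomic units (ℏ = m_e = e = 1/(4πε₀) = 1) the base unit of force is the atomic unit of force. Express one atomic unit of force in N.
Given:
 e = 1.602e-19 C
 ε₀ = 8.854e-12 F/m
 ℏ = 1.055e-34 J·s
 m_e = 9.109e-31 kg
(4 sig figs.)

F_au = E_h/a₀ = m_e²e⁶/((4πε₀)³ℏ⁴)
E_h = 4.354e-18 J
a₀ = 5.297e-11 m
E_h/a₀ = 8.220e-8 N

8.220e-8 N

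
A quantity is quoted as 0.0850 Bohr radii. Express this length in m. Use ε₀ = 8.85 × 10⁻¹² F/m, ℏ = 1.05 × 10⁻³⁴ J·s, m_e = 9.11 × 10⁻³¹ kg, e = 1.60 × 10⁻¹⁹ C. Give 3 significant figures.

One Bohr radius: a₀ = 4πε₀ℏ²/(m_e e²) = 5.26 × 10⁻¹¹ m.
0.0850 × 5.26 × 10⁻¹¹ m = 4.47 × 10⁻¹² m

4.47 × 10⁻¹² m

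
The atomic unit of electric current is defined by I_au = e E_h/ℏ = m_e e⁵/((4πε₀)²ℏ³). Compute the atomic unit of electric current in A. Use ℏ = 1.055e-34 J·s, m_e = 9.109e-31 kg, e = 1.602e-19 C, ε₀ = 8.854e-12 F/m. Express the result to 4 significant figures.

6.612e-3 A

I_au = e E_h/ℏ = m_e e⁵/((4πε₀)²ℏ³)
E_h = 4.354e-18 J
e·E_h/ℏ = 6.612e-3 A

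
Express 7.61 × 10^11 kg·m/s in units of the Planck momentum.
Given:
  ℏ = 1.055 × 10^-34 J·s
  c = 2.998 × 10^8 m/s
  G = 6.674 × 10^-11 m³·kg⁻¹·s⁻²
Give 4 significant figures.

Planck momentum: p_P = √(ℏc³/G) = 6.527 kg·m/s.
7.61 × 10^11 / 6.527 = 1.166 × 10^11

1.166 × 10^11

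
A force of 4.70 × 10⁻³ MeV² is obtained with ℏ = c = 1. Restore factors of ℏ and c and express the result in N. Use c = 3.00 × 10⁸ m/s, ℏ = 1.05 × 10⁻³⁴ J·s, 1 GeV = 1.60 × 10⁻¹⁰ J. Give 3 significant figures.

3.82 × 10⁻³ N

Force is [E]/[L] = [E]²/(ℏc); restore (ℏc)⁻¹.
1 GeV² → 1/(ℏc) × (1 GeV in J)² = 8.13 × 10⁵ N.
Convert the energy scale: 4.70 × 10⁻³ MeV² = 4.70 × 10⁻⁹ GeV².
Result: 4.70 × 10⁻⁹ × 8.13 × 10⁵ = 3.82 × 10⁻³ N.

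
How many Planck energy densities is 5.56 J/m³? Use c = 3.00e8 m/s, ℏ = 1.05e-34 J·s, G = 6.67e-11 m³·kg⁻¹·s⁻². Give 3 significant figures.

1.19e-113

Planck energy density: u_P = c⁷/(ℏG²) = 4.68e113 J/m³.
5.56 / 4.68e113 = 1.19e-113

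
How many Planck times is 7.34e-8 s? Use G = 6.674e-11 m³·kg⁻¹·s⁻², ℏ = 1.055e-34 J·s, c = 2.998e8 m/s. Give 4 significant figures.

1.361e36

Planck time: t_P = √(ℏG/c⁵) = 5.392e-44 s.
7.34e-8 / 5.392e-44 = 1.361e36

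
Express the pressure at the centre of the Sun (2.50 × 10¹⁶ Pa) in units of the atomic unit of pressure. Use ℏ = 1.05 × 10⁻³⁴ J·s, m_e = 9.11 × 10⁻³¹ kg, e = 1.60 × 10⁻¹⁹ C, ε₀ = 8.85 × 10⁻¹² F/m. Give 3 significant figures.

830

atomic unit of pressure: P_au = E_h/a₀³ = m_e⁴e¹⁰/((4πε₀)⁵ℏ⁸) = 3.01 × 10¹³ Pa.
2.50 × 10¹⁶ / 3.01 × 10¹³ = 830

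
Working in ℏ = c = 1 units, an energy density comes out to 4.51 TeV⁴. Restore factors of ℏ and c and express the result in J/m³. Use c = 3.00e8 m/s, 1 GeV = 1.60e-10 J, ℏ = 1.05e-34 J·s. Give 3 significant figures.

[E]/[L]³ = [E]⁴/(ℏc)³; restore (ℏc)⁻³.
1 GeV⁴ → 1/(ℏc)³ × (1 GeV in J)⁴ = 2.10e37 J/m³.
Convert the energy scale: 4.51 TeV⁴ = 4.51e12 GeV⁴.
Result: 4.51e12 × 2.10e37 = 9.46e49 J/m³.

9.46e49 J/m³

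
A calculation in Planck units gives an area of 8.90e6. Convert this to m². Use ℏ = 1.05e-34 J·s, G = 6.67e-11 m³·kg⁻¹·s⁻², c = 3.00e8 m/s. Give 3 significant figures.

2.31e-63 m²

One Planck area: A_P = ℏG/c³ = 2.59e-70 m².
8.90e6 × 2.59e-70 m² = 2.31e-63 m²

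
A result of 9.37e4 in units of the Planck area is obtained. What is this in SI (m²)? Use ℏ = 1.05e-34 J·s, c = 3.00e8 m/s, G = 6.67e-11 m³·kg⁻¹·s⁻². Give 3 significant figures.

2.43e-65 m²

One Planck area: A_P = ℏG/c³ = 2.59e-70 m².
9.37e4 × 2.59e-70 m² = 2.43e-65 m²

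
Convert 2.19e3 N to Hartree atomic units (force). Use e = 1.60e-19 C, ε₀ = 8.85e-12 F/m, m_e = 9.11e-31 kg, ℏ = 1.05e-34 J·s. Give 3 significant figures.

2.63e10

atomic unit of force: F_au = E_h/a₀ = m_e²e⁶/((4πε₀)³ℏ⁴) = 8.33e-8 N.
2.19e3 / 8.33e-8 = 2.63e10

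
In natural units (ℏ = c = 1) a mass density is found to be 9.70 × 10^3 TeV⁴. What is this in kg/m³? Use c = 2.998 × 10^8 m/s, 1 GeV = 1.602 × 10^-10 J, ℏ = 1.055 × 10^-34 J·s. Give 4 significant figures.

Mass density is [E]/(c²[L]³) = [E]⁴/(ℏ³c⁵).
1 GeV⁴ → 1/(ℏ³c⁵) × (1 GeV in J)⁴ = 2.316 × 10^20 kg/m³.
Convert the energy scale: 9.70 × 10^3 TeV⁴ = 9.70 × 10^15 GeV⁴.
Result: 9.70 × 10^15 × 2.316 × 10^20 = 2.246 × 10^36 kg/m³.

2.246 × 10^36 kg/m³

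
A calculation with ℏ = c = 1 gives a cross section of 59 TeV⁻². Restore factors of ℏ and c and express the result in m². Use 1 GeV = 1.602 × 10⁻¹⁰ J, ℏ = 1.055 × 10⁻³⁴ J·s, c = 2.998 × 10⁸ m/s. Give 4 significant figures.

Area is [L]² = [E]⁻²·(ℏc)²; restore (ℏc)².
1 GeV⁻² → (ℏc)² × (1 GeV in J)⁻² = 3.898 × 10⁻³² m².
Convert the energy scale: 59 TeV⁻² = 5.90 × 10⁻⁵ GeV⁻².
Result: 5.90 × 10⁻⁵ × 3.898 × 10⁻³² = 2.300 × 10⁻³⁶ m².

2.300 × 10⁻³⁶ m²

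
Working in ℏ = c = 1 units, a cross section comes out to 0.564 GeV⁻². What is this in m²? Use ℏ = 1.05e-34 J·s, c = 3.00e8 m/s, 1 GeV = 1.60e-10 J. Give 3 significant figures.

Area is [L]² = [E]⁻²·(ℏc)²; restore (ℏc)².
1 GeV⁻² → (ℏc)² × (1 GeV in J)⁻² = 3.88e-32 m².
Result: 0.564 × 3.88e-32 = 2.19e-32 m².

2.19e-32 m²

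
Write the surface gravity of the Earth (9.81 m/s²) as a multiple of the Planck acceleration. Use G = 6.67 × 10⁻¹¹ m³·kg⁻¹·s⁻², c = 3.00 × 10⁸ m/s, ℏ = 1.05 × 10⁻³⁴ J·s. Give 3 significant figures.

Planck acceleration: a_P = √(c⁷/(ℏG)) = 5.59 × 10⁵¹ m/s².
9.81 / 5.59 × 10⁵¹ = 1.76 × 10⁻⁵¹

1.76 × 10⁻⁵¹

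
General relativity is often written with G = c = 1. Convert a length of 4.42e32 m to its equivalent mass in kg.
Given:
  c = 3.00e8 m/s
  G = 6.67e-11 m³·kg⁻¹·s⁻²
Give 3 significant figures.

5.96e59 kg

Length → mass via c²/G.
4.42e32 m × (c²/G) = 5.96e59 kg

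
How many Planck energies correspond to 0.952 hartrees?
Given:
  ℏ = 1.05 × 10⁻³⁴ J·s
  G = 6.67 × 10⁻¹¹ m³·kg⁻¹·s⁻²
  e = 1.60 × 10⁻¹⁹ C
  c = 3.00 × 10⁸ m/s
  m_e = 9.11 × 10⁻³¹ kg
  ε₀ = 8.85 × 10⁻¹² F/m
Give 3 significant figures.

2.13 × 10⁻²⁷

hartree: E_h = m_e e⁴/(4πε₀ℏ)² = 4.38 × 10⁻¹⁸ J
Planck energy: E_P = √(ℏc⁵/G) = 1.96 × 10⁹ J
0.952 × 4.38 × 10⁻¹⁸ / 1.96 × 10⁹ = 2.13 × 10⁻²⁷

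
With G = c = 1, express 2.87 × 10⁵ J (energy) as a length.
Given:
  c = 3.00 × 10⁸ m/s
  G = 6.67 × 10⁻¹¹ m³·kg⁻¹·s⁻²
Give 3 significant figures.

Energy → length via G/c⁴.
2.87 × 10⁵ J × (G/c⁴) = 2.36 × 10⁻³⁹ m

2.36 × 10⁻³⁹ m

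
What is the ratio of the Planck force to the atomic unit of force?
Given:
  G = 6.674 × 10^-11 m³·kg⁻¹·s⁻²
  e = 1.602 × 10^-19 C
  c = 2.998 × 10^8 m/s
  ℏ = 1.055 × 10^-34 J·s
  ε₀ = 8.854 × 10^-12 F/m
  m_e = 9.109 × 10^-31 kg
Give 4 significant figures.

1.473 × 10^51

Planck force: F_P = c⁴/G = 1.210 × 10^44 N
atomic unit of force: F_au = E_h/a₀ = m_e²e⁶/((4πε₀)³ℏ⁴) = 8.220 × 10^-8 N
ratio = 1.210 × 10^44 / 8.220 × 10^-8 = 1.473 × 10^51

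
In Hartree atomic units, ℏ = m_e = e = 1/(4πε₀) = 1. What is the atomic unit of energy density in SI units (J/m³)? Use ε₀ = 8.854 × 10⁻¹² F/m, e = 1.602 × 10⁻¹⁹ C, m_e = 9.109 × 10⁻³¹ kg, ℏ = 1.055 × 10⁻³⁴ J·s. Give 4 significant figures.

From ℏ = m_e = e = 1/(4πε₀) = 1 the energy density scale is u_au = E_h/a₀³ = m_e⁴e¹⁰/((4πε₀)⁵ℏ⁸).
E_h = 4.354 × 10⁻¹⁸ J
a₀ = 5.297 × 10⁻¹¹ m
E_h/a₀³ = 2.929 × 10¹³ J/m³

2.929 × 10¹³ J/m³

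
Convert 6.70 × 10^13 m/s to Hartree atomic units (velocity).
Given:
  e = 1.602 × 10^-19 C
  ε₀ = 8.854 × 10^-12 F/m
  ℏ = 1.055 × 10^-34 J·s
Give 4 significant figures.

3.064 × 10^7

atomic unit of velocity: v_au = e²/(4πε₀ℏ) = 2.186 × 10^6 m/s.
6.70 × 10^13 / 2.186 × 10^6 = 3.064 × 10^7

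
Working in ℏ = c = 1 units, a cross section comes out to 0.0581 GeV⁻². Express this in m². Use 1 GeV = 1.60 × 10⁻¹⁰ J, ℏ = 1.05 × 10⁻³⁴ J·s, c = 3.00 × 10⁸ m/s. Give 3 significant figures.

2.25 × 10⁻³³ m²

Area is [L]² = [E]⁻²·(ℏc)²; restore (ℏc)².
1 GeV⁻² → (ℏc)² × (1 GeV in J)⁻² = 3.88 × 10⁻³² m².
Result: 0.0581 × 3.88 × 10⁻³² = 2.25 × 10⁻³³ m².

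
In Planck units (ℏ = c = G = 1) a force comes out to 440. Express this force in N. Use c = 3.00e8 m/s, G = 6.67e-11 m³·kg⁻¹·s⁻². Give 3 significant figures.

One Planck force: F_P = c⁴/G = 1.21e44 N.
440 × 1.21e44 N = 5.34e46 N

5.34e46 N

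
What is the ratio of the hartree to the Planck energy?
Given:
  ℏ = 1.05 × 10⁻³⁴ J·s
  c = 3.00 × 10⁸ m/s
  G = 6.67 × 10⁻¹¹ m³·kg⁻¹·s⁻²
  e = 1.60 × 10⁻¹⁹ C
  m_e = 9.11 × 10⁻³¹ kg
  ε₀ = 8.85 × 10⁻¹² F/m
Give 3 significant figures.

2.24 × 10⁻²⁷

hartree: E_h = m_e e⁴/(4πε₀ℏ)² = 4.38 × 10⁻¹⁸ J
Planck energy: E_P = √(ℏc⁵/G) = 1.96 × 10⁹ J
ratio = 4.38 × 10⁻¹⁸ / 1.96 × 10⁹ = 2.24 × 10⁻²⁷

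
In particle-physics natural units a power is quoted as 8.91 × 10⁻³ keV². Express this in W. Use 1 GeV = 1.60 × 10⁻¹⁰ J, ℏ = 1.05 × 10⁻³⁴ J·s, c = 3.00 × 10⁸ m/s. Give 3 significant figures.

2.17 W

Power is [E]/[T] = [E]²/ℏ.
1 GeV² → 1/ℏ × (1 GeV in J)² = 2.44 × 10¹⁴ W.
Convert the energy scale: 8.91 × 10⁻³ keV² = 8.91 × 10⁻¹⁵ GeV².
Result: 8.91 × 10⁻¹⁵ × 2.44 × 10¹⁴ = 2.17 W.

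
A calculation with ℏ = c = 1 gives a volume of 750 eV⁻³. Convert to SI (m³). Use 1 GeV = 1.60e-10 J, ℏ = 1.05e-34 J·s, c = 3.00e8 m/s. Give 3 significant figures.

5.72e-18 m³

Volume is [L]³ = [E]⁻³·(ℏc)³.
1 GeV⁻³ → (ℏc)³ × (1 GeV in J)⁻³ = 7.63e-48 m³.
Convert the energy scale: 750 eV⁻³ = 7.50e29 GeV⁻³.
Result: 7.50e29 × 7.63e-48 = 5.72e-18 m³.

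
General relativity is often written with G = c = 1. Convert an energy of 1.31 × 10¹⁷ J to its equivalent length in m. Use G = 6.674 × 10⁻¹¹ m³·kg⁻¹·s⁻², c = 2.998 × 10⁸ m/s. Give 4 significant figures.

Energy → length via G/c⁴.
1.31 × 10¹⁷ J × (G/c⁴) = 1.082 × 10⁻²⁷ m

1.082 × 10⁻²⁷ m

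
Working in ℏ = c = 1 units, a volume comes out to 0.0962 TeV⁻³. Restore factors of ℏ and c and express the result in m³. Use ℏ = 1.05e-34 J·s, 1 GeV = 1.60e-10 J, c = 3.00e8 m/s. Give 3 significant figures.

Volume is [L]³ = [E]⁻³·(ℏc)³.
1 GeV⁻³ → (ℏc)³ × (1 GeV in J)⁻³ = 7.63e-48 m³.
Convert the energy scale: 0.0962 TeV⁻³ = 9.62e-11 GeV⁻³.
Result: 9.62e-11 × 7.63e-48 = 7.34e-58 m³.

7.34e-58 m³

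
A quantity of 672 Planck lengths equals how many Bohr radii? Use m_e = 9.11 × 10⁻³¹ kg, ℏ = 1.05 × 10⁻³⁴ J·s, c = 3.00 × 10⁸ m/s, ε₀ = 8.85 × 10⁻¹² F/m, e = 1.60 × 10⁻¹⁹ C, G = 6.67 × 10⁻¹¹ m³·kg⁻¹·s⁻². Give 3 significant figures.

2.06 × 10⁻²²

Planck length: ℓ_P = √(ℏG/c³) = 1.61 × 10⁻³⁵ m
Bohr radius: a₀ = 4πε₀ℏ²/(m_e e²) = 5.26 × 10⁻¹¹ m
672 × 1.61 × 10⁻³⁵ / 5.26 × 10⁻¹¹ = 2.06 × 10⁻²²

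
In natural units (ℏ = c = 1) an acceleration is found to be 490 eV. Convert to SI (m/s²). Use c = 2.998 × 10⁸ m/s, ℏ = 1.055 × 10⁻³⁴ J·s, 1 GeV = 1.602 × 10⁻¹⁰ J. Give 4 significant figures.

2.231 × 10²⁶ m/s²

Acceleration is [L]/[T]² = c·[E]/ℏ.
1 GeV → c/ℏ × (1 GeV in J) = 4.552 × 10³² m/s².
Convert the energy scale: 490 eV = 4.90 × 10⁻⁷ GeV.
Result: 4.90 × 10⁻⁷ × 4.552 × 10³² = 2.231 × 10²⁶ m/s².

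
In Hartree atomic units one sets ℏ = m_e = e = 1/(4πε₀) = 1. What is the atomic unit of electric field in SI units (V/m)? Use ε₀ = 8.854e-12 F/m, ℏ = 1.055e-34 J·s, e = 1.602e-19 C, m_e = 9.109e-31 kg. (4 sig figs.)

E_au = E_h/(e a₀) = m_e²e⁵/((4πε₀)³ℏ⁴)
E_h = 4.354e-18 J
a₀ = 5.297e-11 m
E_h/(e·a₀) = 5.131e11 V/m

5.131e11 V/m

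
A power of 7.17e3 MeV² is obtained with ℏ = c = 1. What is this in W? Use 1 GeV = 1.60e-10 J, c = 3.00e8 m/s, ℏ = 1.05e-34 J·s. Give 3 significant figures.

Power is [E]/[T] = [E]²/ℏ.
1 GeV² → 1/ℏ × (1 GeV in J)² = 2.44e14 W.
Convert the energy scale: 7.17e3 MeV² = 7.17e-3 GeV².
Result: 7.17e-3 × 2.44e14 = 1.75e12 W.

1.75e12 W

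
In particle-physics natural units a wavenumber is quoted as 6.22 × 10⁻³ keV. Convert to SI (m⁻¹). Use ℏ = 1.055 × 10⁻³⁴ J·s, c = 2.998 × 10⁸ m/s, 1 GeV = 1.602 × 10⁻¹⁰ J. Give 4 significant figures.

Inverse length is [E]/(ℏc).
1 GeV → 1/(ℏc) × (1 GeV in J) = 5.065 × 10¹⁵ m⁻¹.
Convert the energy scale: 6.22 × 10⁻³ keV = 6.22 × 10⁻⁹ GeV.
Result: 6.22 × 10⁻⁹ × 5.065 × 10¹⁵ = 3.150 × 10⁷ m⁻¹.

3.150 × 10⁷ m⁻¹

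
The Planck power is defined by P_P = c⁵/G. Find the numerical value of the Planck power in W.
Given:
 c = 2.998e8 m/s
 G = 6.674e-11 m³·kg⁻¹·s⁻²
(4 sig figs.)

P_P = c⁵/G
  = 2.422e42 / 6.674e-11
  = 3.629e52 W

3.629e52 W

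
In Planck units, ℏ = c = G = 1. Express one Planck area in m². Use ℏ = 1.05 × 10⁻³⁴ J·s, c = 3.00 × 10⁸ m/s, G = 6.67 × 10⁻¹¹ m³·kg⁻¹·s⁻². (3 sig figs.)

From ℏ = c = G = 1 the area scale is A_P = ℏG/c³.
  = 7.00 × 10⁻⁴⁵ / 2.70 × 10²⁵
  = 2.59 × 10⁻⁷⁰ m²

2.59 × 10⁻⁷⁰ m²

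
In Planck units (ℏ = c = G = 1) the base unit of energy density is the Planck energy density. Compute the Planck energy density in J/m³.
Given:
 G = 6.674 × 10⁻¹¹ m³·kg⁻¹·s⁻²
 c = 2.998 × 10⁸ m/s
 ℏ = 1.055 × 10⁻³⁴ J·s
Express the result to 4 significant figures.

u_P = c⁷/(ℏG²)
  = 2.177 × 10⁵⁹ / 4.699 × 10⁻⁵⁵
  = 4.632 × 10¹¹³ J/m³

4.632 × 10¹¹³ J/m³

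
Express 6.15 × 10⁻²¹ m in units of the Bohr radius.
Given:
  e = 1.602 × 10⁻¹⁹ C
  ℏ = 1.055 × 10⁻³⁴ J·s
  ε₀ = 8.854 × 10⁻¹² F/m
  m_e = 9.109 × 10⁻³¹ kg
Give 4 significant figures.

1.161 × 10⁻¹⁰

Bohr radius: a₀ = 4πε₀ℏ²/(m_e e²) = 5.297 × 10⁻¹¹ m.
6.15 × 10⁻²¹ / 5.297 × 10⁻¹¹ = 1.161 × 10⁻¹⁰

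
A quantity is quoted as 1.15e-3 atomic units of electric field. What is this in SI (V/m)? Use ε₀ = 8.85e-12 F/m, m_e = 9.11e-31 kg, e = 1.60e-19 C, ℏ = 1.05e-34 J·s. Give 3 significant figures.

One atomic unit of electric field: E_au = E_h/(e a₀) = m_e²e⁵/((4πε₀)³ℏ⁴) = 5.20e11 V/m.
1.15e-3 × 5.20e11 V/m = 5.99e8 V/m

5.99e8 V/m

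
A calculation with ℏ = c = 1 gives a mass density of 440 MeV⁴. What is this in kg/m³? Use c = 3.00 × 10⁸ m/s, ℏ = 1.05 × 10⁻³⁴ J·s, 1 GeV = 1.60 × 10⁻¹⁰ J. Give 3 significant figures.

1.03 × 10¹¹ kg/m³

Mass density is [E]/(c²[L]³) = [E]⁴/(ℏ³c⁵).
1 GeV⁴ → 1/(ℏ³c⁵) × (1 GeV in J)⁴ = 2.33 × 10²⁰ kg/m³.
Convert the energy scale: 440 MeV⁴ = 4.40 × 10⁻¹⁰ GeV⁴.
Result: 4.40 × 10⁻¹⁰ × 2.33 × 10²⁰ = 1.03 × 10¹¹ kg/m³.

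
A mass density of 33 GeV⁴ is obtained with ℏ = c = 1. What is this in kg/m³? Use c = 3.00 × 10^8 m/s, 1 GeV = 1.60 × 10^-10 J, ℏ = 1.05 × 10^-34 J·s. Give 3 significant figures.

Mass density is [E]/(c²[L]³) = [E]⁴/(ℏ³c⁵).
1 GeV⁴ → 1/(ℏ³c⁵) × (1 GeV in J)⁴ = 2.33 × 10^20 kg/m³.
Result: 33 × 2.33 × 10^20 = 7.69 × 10^21 kg/m³.

7.69 × 10^21 kg/m³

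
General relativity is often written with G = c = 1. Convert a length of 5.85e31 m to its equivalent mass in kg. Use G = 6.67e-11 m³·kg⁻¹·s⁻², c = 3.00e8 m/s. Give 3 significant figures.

7.89e58 kg

Length → mass via c²/G.
5.85e31 m × (c²/G) = 7.89e58 kg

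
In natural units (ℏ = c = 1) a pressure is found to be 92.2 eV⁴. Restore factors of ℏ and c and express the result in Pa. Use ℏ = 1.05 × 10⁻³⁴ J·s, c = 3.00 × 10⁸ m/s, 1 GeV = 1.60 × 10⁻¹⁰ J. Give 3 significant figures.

Pressure is [E]/[L]³ = [E]⁴/(ℏc)³.
1 GeV⁴ → 1/(ℏc)³ × (1 GeV in J)⁴ = 2.10 × 10³⁷ Pa.
Convert the energy scale: 92.2 eV⁴ = 9.22 × 10⁻³⁵ GeV⁴.
Result: 9.22 × 10⁻³⁵ × 2.10 × 10³⁷ = 1.93 × 10³ Pa.

1.93 × 10³ Pa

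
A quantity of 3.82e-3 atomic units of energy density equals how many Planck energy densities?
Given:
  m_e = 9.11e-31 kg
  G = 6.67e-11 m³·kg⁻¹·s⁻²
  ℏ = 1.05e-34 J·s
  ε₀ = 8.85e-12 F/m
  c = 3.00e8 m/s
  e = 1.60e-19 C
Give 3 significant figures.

2.46e-103

atomic unit of energy density: u_au = E_h/a₀³ = m_e⁴e¹⁰/((4πε₀)⁵ℏ⁸) = 3.01e13 J/m³
Planck energy density: u_P = c⁷/(ℏG²) = 4.68e113 J/m³
3.82e-3 × 3.01e13 / 4.68e113 = 2.46e-103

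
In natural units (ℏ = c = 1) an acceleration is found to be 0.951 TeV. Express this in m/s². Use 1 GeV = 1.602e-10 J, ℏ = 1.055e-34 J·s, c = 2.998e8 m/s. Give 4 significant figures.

4.329e35 m/s²

Acceleration is [L]/[T]² = c·[E]/ℏ.
1 GeV → c/ℏ × (1 GeV in J) = 4.552e32 m/s².
Convert the energy scale: 0.951 TeV = 951 GeV.
Result: 951 × 4.552e32 = 4.329e35 m/s².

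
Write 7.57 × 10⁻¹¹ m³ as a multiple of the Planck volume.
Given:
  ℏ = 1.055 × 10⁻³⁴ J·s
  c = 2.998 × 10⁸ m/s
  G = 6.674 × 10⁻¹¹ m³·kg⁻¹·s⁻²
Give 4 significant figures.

1.792 × 10⁹⁴

Planck volume: V_P = (ℏG/c³)^(3/2) = 4.224 × 10⁻¹⁰⁵ m³.
7.57 × 10⁻¹¹ / 4.224 × 10⁻¹⁰⁵ = 1.792 × 10⁹⁴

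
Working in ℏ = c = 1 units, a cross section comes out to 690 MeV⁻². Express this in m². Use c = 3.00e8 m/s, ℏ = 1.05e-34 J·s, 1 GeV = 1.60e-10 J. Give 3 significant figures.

2.67e-23 m²

Area is [L]² = [E]⁻²·(ℏc)²; restore (ℏc)².
1 GeV⁻² → (ℏc)² × (1 GeV in J)⁻² = 3.88e-32 m².
Convert the energy scale: 690 MeV⁻² = 6.90e8 GeV⁻².
Result: 6.90e8 × 3.88e-32 = 2.67e-23 m².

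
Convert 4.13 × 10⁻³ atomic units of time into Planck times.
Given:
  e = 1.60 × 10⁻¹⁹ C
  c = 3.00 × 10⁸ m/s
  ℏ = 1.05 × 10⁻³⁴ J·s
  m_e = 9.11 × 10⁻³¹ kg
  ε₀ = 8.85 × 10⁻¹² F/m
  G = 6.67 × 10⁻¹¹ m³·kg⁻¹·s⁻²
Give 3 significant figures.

atomic unit of time: τ_au = (4πε₀)²ℏ³/(m_e e⁴) = 2.40 × 10⁻¹⁷ s
Planck time: t_P = √(ℏG/c⁵) = 5.37 × 10⁻⁴⁴ s
4.13 × 10⁻³ × 2.40 × 10⁻¹⁷ / 5.37 × 10⁻⁴⁴ = 1.84 × 10²⁴

1.84 × 10²⁴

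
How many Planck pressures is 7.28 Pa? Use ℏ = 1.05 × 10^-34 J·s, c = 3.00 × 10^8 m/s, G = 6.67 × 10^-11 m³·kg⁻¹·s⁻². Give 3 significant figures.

1.55 × 10^-113

Planck pressure: p_P = c⁷/(ℏG²) = 4.68 × 10^113 Pa.
7.28 / 4.68 × 10^113 = 1.55 × 10^-113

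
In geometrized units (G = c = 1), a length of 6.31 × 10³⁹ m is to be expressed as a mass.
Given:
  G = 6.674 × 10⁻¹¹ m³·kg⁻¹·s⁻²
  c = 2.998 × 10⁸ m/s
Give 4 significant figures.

Length → mass via c²/G.
6.31 × 10³⁹ m × (c²/G) = 8.498 × 10⁶⁶ kg

8.498 × 10⁶⁶ kg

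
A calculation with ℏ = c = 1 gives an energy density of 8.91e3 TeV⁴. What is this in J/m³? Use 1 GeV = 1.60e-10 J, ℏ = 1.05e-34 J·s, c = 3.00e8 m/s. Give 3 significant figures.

1.87e53 J/m³

[E]/[L]³ = [E]⁴/(ℏc)³; restore (ℏc)⁻³.
1 GeV⁴ → 1/(ℏc)³ × (1 GeV in J)⁴ = 2.10e37 J/m³.
Convert the energy scale: 8.91e3 TeV⁴ = 8.91e15 GeV⁴.
Result: 8.91e15 × 2.10e37 = 1.87e53 J/m³.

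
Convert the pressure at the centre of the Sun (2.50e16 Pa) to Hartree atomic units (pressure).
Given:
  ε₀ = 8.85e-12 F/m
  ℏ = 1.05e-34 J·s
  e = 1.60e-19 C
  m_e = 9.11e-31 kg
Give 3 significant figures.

830

atomic unit of pressure: P_au = E_h/a₀³ = m_e⁴e¹⁰/((4πε₀)⁵ℏ⁸) = 3.01e13 Pa.
2.50e16 / 3.01e13 = 830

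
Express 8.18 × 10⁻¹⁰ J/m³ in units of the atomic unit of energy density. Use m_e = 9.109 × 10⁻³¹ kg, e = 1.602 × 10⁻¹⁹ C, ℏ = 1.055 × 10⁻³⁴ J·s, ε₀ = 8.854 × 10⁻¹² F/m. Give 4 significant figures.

2.793 × 10⁻²³

atomic unit of energy density: u_au = E_h/a₀³ = m_e⁴e¹⁰/((4πε₀)⁵ℏ⁸) = 2.929 × 10¹³ J/m³.
8.18 × 10⁻¹⁰ / 2.929 × 10¹³ = 2.793 × 10⁻²³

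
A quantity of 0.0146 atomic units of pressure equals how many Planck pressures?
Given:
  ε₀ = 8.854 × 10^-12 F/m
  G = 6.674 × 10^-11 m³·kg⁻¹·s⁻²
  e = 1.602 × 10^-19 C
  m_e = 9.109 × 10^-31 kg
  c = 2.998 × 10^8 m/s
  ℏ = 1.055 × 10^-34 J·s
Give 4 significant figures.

9.232 × 10^-103

atomic unit of pressure: P_au = E_h/a₀³ = m_e⁴e¹⁰/((4πε₀)⁵ℏ⁸) = 2.929 × 10^13 Pa
Planck pressure: p_P = c⁷/(ℏG²) = 4.632 × 10^113 Pa
0.0146 × 2.929 × 10^13 / 4.632 × 10^113 = 9.232 × 10^-103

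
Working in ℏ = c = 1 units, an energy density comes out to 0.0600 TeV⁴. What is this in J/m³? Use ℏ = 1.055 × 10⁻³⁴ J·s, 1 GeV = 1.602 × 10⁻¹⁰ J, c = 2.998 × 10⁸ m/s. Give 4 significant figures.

[E]/[L]³ = [E]⁴/(ℏc)³; restore (ℏc)⁻³.
1 GeV⁴ → 1/(ℏc)³ × (1 GeV in J)⁴ = 2.082 × 10³⁷ J/m³.
Convert the energy scale: 0.0600 TeV⁴ = 6.00 × 10¹⁰ GeV⁴.
Result: 6.00 × 10¹⁰ × 2.082 × 10³⁷ = 1.249 × 10⁴⁸ J/m³.

1.249 × 10⁴⁸ J/m³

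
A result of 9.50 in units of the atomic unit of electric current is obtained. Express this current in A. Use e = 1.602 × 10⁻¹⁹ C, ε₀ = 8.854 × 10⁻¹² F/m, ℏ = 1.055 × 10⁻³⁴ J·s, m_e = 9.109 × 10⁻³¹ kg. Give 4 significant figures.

One atomic unit of electric current: I_au = e E_h/ℏ = m_e e⁵/((4πε₀)²ℏ³) = 6.612 × 10⁻³ A.
9.50 × 6.612 × 10⁻³ A = 0.06281 A

0.06281 A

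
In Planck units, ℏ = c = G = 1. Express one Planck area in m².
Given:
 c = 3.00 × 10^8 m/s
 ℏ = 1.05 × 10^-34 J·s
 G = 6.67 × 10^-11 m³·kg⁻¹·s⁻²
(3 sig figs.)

2.59 × 10^-70 m²

From ℏ = c = G = 1 the area scale is A_P = ℏG/c³.
  = 7.00 × 10^-45 / 2.70 × 10^25
  = 2.59 × 10^-70 m²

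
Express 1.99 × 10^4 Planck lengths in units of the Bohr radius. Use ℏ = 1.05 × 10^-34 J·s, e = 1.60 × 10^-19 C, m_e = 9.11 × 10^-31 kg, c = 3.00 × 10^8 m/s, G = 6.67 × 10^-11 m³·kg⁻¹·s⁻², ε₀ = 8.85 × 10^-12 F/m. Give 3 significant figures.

6.10 × 10^-21

Planck length: ℓ_P = √(ℏG/c³) = 1.61 × 10^-35 m
Bohr radius: a₀ = 4πε₀ℏ²/(m_e e²) = 5.26 × 10^-11 m
1.99 × 10^4 × 1.61 × 10^-35 / 5.26 × 10^-11 = 6.10 × 10^-21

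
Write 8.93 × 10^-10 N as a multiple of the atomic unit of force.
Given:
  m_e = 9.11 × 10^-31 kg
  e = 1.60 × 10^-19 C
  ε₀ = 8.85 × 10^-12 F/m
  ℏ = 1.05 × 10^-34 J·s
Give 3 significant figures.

0.0107

atomic unit of force: F_au = E_h/a₀ = m_e²e⁶/((4πε₀)³ℏ⁴) = 8.33 × 10^-8 N.
8.93 × 10^-10 / 8.33 × 10^-8 = 0.0107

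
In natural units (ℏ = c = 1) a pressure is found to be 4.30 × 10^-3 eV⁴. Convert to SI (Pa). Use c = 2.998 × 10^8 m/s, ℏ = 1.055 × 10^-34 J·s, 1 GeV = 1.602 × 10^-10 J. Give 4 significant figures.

0.08951 Pa

Pressure is [E]/[L]³ = [E]⁴/(ℏc)³.
1 GeV⁴ → 1/(ℏc)³ × (1 GeV in J)⁴ = 2.082 × 10^37 Pa.
Convert the energy scale: 4.30 × 10^-3 eV⁴ = 4.30 × 10^-39 GeV⁴.
Result: 4.30 × 10^-39 × 2.082 × 10^37 = 0.08951 Pa.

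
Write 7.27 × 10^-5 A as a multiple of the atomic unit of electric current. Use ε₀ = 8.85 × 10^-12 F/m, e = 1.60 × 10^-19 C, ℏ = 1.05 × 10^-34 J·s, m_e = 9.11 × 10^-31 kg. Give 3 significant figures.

0.0109

atomic unit of electric current: I_au = e E_h/ℏ = m_e e⁵/((4πε₀)²ℏ³) = 6.67 × 10^-3 A.
7.27 × 10^-5 / 6.67 × 10^-3 = 0.0109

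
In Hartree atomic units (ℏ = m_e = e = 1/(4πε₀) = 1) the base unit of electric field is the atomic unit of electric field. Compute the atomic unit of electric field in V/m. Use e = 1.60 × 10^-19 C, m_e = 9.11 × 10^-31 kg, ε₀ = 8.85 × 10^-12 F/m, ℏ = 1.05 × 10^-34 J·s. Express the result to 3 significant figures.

5.20 × 10^11 V/m

E_au = E_h/(e a₀) = m_e²e⁵/((4πε₀)³ℏ⁴)
E_h = 4.38 × 10^-18 J
a₀ = 5.26 × 10^-11 m
E_h/(e·a₀) = 5.20 × 10^11 V/m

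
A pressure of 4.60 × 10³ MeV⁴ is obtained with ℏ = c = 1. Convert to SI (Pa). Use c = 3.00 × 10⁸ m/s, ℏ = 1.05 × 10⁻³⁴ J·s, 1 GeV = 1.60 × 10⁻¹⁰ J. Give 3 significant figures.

Pressure is [E]/[L]³ = [E]⁴/(ℏc)³.
1 GeV⁴ → 1/(ℏc)³ × (1 GeV in J)⁴ = 2.10 × 10³⁷ Pa.
Convert the energy scale: 4.60 × 10³ MeV⁴ = 4.60 × 10⁻⁹ GeV⁴.
Result: 4.60 × 10⁻⁹ × 2.10 × 10³⁷ = 9.65 × 10²⁸ Pa.

9.65 × 10²⁸ Pa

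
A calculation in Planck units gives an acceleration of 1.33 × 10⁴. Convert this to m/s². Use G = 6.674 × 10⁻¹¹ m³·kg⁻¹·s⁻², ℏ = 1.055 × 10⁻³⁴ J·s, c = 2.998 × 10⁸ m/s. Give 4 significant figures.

One Planck acceleration: a_P = √(c⁷/(ℏG)) = 5.560 × 10⁵¹ m/s².
1.33 × 10⁴ × 5.560 × 10⁵¹ m/s² = 7.395 × 10⁵⁵ m/s²

7.395 × 10⁵⁵ m/s²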